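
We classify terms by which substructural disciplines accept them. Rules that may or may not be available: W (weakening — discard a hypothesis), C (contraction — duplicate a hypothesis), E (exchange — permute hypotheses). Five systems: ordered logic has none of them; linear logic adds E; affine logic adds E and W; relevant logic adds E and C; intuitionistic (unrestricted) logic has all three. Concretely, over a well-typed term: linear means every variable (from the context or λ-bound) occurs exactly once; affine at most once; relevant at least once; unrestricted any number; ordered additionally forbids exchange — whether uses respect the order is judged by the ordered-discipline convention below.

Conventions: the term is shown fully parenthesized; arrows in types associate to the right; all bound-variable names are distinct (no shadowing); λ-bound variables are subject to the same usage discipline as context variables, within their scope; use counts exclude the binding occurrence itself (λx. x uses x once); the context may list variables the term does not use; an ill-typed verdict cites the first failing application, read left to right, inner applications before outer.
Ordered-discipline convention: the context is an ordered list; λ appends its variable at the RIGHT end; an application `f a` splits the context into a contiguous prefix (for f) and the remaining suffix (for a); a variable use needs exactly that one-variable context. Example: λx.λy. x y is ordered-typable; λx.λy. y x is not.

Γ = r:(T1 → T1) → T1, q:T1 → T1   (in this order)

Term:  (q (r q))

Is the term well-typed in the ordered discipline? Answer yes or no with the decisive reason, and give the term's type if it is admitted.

no — q ×2 used more than once (contraction)
counts: r ×1, q ×2
use order (left to right): q, r, q
typing: ✓ — T1
per-discipline verdicts: ordered ✗ | linear ✗ | affine ✗ | relevant ✓ | unrestricted ✓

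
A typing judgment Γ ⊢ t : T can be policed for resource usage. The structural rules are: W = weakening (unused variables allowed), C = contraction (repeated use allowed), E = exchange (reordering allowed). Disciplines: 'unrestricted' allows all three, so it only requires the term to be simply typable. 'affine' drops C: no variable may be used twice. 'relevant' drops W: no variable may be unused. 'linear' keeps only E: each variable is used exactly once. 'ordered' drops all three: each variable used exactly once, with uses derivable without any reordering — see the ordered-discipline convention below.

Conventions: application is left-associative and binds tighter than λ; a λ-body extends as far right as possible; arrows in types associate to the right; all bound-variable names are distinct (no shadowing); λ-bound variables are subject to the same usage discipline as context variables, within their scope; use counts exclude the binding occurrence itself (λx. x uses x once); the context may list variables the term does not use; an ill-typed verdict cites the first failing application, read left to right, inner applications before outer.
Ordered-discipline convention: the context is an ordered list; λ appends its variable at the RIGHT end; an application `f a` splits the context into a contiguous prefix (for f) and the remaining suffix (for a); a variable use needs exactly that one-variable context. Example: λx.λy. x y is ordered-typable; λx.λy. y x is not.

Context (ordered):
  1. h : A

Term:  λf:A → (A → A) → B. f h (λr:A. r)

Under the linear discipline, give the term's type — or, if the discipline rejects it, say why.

term : (A → (A → A) → B) → B
use counts: h ×1; f (bound) ×1; r (bound) ×1
uses in reading order: f, h, r
typing: the term checks, with type (A → (A → A) → B) → B
all disciplines: ordered ✗, linear ✓, affine ✓, relevant ✓, unrestricted ✓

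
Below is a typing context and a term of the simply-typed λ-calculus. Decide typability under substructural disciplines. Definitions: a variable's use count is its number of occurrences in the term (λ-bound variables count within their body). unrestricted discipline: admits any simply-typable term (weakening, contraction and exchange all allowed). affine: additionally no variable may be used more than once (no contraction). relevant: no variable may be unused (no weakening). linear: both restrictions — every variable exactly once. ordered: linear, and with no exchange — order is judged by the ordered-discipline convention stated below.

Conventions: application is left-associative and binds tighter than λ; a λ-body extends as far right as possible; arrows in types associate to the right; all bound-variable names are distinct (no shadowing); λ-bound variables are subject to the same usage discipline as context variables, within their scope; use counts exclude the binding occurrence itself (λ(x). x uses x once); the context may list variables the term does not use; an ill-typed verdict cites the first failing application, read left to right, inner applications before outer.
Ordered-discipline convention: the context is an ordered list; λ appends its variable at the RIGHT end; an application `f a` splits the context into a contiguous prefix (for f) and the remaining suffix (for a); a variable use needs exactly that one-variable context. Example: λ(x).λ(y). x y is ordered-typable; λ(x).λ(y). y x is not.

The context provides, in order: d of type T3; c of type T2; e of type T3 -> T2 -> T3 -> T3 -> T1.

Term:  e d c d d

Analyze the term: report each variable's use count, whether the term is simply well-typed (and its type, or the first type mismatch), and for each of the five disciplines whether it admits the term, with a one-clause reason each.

counts: d=3, c=1, e=1
use order (left to right): e, d, c, d, d
typing: ✓ — T1
ordered ✗ (needs contraction — d ×3)
linear ✗ (needs contraction — d ×3)
affine ✗ (needs contraction — d ×3)
relevant ✓ (d, c, e: all used, weakening unneeded)
unrestricted ✓ (typability at T1 is all that's needed)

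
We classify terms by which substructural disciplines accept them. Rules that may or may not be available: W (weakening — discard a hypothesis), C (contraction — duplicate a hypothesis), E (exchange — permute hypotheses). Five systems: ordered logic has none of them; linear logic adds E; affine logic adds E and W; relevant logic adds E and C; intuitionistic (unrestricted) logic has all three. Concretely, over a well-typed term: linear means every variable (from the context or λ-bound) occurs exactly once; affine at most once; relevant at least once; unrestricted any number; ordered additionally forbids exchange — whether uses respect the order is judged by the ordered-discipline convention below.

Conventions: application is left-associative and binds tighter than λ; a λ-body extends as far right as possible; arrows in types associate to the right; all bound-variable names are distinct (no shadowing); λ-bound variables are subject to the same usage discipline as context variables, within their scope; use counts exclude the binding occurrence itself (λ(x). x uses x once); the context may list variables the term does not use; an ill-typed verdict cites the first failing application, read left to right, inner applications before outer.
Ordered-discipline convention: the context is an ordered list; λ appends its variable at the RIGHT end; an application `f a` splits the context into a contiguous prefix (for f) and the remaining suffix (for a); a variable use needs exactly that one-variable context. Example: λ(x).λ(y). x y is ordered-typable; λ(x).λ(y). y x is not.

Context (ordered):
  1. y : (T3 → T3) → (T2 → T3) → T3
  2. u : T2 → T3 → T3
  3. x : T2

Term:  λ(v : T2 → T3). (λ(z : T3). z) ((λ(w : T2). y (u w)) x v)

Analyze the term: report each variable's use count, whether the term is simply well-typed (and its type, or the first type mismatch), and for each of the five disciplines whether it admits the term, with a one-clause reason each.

usage: y=1; u=1; x=1; v [bound]=1; z [bound]=1; w [bound]=1
use order (left to right): z, y, u, w, x, v
typing: well-typed — term : (T2 → T3) → T3
ordered ✓ (y, u, x, v, z, w once each; derivable with no W/C/E)
linear ✓ (exactly-once usage across y, u, x, v, z, w)
affine ✓ (no duplicate uses among y, u, x, v, z, w)
relevant ✓ (y, u, x, v, z, w: all used, weakening unneeded)
unrestricted ✓ (simply typable at (T2 → T3) → T3; W, C, E all held)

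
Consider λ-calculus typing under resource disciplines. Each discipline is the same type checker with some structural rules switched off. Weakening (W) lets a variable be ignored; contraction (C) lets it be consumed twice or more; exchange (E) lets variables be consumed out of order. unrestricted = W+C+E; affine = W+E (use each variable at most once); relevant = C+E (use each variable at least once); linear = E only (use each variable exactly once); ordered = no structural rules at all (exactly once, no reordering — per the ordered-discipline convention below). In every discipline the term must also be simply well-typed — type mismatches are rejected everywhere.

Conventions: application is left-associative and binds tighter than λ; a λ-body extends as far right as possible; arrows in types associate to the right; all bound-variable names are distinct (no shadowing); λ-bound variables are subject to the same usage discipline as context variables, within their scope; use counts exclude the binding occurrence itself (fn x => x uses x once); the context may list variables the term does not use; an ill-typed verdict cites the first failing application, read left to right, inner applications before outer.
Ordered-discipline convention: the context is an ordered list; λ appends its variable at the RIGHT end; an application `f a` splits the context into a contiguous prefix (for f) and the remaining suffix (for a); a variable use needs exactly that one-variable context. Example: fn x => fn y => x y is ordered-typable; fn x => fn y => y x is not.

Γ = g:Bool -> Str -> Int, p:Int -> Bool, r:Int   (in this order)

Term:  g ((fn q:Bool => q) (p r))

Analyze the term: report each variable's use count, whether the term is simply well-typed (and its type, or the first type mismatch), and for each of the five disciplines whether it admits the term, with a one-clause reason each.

variable uses: g ×1, p ×1, r ×1, q (bound) ×1
left-to-right use order: g, q, p, r
typing: ✓ — Str -> Int
ordered: ✓ — one use each (g, p, r, q); ordered split holds
linear: ✓ — exactly-once usage across g, p, r, q
affine: ✓ — g, p, r, q: no repeats, contraction unneeded
relevant: ✓ — g, p, r, q: all used, weakening unneeded
unrestricted: ✓ — well-typed at Str -> Int; no restrictions here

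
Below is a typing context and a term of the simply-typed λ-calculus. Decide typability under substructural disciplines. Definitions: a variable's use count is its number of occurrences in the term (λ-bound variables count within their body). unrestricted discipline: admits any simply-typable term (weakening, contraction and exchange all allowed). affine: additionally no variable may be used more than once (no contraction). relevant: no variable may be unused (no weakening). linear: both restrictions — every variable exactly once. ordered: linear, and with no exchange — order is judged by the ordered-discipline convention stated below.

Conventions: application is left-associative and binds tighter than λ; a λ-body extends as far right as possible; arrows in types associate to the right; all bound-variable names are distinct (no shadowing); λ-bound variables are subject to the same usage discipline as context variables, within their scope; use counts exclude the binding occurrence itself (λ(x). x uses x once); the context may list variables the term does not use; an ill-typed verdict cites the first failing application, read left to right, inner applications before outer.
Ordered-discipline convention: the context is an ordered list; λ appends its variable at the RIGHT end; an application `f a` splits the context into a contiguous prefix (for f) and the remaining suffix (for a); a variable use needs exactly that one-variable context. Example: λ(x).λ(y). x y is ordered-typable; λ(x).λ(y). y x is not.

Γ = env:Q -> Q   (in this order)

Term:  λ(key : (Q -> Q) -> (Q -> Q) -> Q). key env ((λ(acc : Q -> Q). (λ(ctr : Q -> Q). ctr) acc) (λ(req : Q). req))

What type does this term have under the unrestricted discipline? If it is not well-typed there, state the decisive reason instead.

term : ((Q -> Q) -> (Q -> Q) -> Q) -> Q
use counts: env: 1×, key (bound): 1×, acc (bound): 1×, ctr (bound): 1×, req (bound): 1×
left-to-right use order: key, env, ctr, acc, req
typing: well-typed at ((Q -> Q) -> (Q -> Q) -> Q) -> Q
across the five disciplines: ordered ✗, linear ✓, affine ✓, relevant ✓, unrestricted ✓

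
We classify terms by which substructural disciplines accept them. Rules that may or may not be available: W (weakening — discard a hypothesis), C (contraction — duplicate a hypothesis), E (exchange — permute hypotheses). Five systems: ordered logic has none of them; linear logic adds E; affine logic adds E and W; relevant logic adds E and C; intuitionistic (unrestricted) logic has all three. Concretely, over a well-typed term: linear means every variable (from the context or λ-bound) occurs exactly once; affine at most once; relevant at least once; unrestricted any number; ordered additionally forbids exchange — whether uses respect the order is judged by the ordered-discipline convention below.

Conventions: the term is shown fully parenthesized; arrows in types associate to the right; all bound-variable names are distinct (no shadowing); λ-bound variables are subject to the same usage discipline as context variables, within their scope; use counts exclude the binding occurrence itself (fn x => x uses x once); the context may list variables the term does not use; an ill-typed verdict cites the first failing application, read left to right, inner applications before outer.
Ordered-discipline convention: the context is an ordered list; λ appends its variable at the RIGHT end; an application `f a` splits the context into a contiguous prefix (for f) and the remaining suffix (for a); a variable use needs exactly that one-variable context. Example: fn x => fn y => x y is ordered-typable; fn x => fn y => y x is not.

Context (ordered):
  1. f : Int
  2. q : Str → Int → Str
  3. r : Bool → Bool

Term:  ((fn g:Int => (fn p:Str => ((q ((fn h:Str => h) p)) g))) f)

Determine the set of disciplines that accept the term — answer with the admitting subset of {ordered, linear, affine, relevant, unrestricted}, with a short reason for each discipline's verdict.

admitted by: affine, unrestricted
usage: f ×1, q ×1, r ×0, g [bound] ×1, p [bound] ×1, h [bound] ×1
left-to-right use order: q, h, p, g, f
typing: well-typed at Str → Str
ordered: ✗ — unused: r — weakening required
linear: ✗ — unused: r — weakening required
affine: ✓ — f, q, r, g, p, h: no repeats, contraction unneeded
relevant: ✗ — unused: r — weakening required
unrestricted: ✓ — well-typed at Str → Str; no restrictions here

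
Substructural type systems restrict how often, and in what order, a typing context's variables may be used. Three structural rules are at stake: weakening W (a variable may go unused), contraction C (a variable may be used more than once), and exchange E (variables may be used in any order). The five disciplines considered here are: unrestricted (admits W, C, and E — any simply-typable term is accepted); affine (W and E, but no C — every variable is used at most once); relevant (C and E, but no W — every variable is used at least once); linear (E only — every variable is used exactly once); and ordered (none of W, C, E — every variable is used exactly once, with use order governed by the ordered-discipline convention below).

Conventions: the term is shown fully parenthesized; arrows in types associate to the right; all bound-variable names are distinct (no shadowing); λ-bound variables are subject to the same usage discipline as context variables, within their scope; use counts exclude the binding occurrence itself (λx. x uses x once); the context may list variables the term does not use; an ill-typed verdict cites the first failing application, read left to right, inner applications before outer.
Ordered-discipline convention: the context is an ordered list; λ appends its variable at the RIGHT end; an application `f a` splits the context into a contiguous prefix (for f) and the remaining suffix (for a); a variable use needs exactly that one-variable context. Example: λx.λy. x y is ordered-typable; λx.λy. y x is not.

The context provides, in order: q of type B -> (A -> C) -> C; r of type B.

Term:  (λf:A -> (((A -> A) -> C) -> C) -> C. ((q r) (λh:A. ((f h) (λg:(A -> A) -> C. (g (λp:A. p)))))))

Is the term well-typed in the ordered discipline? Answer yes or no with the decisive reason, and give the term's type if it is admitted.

yes — single-use (q, r, f, h, g, p), ordered derivation ok; term : (A -> (((A -> A) -> C) -> C) -> C) -> C
variable uses: q: 1; r: 1; f (bound): 1; h (bound): 1; g (bound): 1; p (bound): 1
order of uses: q, r, f, h, g, p
typing: the term checks, with type (A -> (((A -> A) -> C) -> C) -> C) -> C
per-discipline verdicts: ordered ✓ | linear ✓ | affine ✓ | relevant ✓ | unrestricted ✓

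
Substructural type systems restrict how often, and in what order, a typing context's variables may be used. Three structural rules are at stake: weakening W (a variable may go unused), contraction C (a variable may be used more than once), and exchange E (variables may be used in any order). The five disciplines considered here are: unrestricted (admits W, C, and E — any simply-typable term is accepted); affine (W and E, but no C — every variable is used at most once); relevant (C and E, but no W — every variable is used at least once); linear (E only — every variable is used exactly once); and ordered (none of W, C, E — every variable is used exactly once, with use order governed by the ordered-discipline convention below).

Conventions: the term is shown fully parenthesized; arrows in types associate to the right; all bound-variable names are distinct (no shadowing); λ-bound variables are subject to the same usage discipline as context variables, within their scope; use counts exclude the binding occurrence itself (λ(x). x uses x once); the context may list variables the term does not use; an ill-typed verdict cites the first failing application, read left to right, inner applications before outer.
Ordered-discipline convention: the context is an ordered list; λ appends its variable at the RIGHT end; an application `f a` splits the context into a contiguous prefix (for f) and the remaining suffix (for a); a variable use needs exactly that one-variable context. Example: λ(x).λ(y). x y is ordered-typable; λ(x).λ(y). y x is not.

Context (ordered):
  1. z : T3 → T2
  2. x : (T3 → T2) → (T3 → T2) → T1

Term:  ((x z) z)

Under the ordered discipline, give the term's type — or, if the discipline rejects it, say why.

not well-typed under ordered — z ×2 used more than once (contraction)
variable uses: z: 2; x: 1
left-to-right use order: x, z, z
typing: well-typed — term : T1
across the five disciplines: ordered ✗, linear ✗, affine ✗, relevant ✓, unrestricted ✓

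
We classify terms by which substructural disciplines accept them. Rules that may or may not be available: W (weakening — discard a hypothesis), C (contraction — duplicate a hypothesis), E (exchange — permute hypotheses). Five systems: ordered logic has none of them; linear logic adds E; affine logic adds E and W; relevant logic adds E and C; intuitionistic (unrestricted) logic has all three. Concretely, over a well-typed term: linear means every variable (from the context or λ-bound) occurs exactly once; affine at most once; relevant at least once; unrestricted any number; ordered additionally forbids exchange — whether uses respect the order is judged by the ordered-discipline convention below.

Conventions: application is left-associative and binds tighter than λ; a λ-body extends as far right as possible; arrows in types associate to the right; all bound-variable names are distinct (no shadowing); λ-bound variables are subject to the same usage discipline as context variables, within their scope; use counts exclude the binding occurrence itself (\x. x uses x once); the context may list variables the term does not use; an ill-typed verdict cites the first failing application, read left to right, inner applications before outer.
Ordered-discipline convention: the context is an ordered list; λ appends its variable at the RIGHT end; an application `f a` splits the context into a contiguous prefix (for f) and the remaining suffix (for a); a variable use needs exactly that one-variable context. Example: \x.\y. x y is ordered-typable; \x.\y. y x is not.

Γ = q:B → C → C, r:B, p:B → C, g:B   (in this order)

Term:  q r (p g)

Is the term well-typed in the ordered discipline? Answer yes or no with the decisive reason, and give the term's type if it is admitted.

yes — q, r, p, g: once each, no exchange needed; term : C
variable uses: q: 1×; r: 1×; p: 1×; g: 1×
uses in reading order: q, r, p, g
typing: the term checks, with type C
all disciplines: ordered ✓, linear ✓, affine ✓, relevant ✓, unrestricted ✓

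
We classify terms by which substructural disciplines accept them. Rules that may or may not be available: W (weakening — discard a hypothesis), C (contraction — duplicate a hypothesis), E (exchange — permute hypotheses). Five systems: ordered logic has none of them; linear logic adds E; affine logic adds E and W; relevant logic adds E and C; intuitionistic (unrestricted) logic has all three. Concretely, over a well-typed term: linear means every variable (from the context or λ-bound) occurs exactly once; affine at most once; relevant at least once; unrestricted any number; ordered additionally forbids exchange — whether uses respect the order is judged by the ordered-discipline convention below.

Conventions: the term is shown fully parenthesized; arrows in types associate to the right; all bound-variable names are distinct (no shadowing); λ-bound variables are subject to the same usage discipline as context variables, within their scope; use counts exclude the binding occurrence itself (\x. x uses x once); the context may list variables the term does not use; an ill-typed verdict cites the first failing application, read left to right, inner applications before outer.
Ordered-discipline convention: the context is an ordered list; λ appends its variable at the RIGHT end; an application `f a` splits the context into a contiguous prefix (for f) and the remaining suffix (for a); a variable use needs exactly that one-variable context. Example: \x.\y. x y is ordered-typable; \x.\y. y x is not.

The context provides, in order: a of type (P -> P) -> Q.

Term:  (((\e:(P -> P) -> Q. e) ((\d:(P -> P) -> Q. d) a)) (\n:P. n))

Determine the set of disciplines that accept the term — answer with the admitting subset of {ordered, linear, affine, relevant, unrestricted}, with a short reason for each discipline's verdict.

accepted by: ordered, linear, affine, relevant, unrestricted
usage: a: 1×; e (bound): 1×; d (bound): 1×; n (bound): 1×
left-to-right use order: e, d, a, n
typing: well-typed at Q
ordered ✓ (a, e, d, n: once each, no exchange needed)
linear ✓ (each of a, e, d, n used exactly once)
affine ✓ (none of a, e, d, n used more than once)
relevant ✓ (at least one use each (a, e, d, n))
unrestricted ✓ (well-typed at Q; no restrictions here)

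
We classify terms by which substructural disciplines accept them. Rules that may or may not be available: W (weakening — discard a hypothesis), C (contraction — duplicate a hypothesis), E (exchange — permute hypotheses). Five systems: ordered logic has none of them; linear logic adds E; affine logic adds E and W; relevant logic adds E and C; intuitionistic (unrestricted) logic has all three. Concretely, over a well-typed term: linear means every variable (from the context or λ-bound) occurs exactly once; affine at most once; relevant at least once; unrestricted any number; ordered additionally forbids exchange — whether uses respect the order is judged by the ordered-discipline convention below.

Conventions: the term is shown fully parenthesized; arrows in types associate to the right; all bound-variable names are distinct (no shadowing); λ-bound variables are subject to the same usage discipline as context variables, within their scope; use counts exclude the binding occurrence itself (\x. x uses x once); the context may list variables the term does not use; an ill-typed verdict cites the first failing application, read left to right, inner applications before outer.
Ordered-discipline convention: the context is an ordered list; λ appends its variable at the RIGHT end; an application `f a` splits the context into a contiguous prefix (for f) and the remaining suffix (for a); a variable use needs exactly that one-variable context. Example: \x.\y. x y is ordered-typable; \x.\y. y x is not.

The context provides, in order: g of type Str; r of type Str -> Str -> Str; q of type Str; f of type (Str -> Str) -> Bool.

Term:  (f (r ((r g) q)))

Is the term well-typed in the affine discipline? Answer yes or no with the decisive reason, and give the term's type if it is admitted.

no — uses contraction: r ×2
variable uses: g: 1; r: 2; q: 1; f: 1
use order (left to right): f, r, r, g, q
typing: the term checks, with type Bool
all disciplines: ordered ✗; linear ✗; affine ✗; relevant ✓; unrestricted ✓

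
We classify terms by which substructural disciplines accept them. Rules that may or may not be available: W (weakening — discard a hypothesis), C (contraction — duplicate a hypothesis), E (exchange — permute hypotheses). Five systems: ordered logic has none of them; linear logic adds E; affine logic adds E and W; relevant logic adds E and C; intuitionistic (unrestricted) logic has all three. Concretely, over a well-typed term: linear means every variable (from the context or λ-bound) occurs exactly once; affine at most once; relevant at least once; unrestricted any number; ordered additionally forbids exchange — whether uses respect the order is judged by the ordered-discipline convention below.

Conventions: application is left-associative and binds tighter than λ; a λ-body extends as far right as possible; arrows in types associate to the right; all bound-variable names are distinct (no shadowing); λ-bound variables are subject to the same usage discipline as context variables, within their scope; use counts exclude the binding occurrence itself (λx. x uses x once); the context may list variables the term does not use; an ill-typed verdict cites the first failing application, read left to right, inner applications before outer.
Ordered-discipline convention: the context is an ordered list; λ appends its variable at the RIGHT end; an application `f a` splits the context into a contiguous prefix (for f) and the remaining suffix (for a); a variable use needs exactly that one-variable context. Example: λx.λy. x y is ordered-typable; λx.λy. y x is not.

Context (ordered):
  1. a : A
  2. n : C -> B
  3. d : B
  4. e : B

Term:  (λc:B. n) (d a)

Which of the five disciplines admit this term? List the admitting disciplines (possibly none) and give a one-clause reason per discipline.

accepted by: none
use counts: a: 1; n: 1; d: 1; e: 0; c [bound]: 0
use order (left to right): n, d, a
typing: ill-typed: can't apply a value of type B
ordered: ✗, not simply typable
linear: ✗, fails simple typing
affine: ✗, a type mismatch blocks all five
relevant: ✗, the type mismatch rejects it
unrestricted: ✗, not simply typable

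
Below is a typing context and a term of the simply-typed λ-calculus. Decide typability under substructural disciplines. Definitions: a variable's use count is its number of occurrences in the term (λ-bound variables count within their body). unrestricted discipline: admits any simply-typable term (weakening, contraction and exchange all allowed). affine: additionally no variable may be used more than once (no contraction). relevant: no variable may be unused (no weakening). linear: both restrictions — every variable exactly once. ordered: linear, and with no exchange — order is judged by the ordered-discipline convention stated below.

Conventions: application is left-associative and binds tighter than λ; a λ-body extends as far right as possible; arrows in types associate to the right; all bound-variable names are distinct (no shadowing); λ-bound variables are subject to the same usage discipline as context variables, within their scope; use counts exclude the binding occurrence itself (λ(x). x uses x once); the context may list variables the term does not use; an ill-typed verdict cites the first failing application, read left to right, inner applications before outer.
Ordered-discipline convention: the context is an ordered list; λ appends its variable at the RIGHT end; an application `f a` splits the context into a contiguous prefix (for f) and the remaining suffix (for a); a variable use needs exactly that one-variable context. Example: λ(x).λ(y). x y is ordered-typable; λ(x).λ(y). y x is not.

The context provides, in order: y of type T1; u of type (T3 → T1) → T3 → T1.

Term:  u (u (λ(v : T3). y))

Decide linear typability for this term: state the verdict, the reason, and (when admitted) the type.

no — uses contraction: u ×2; v never used (weakening)
use counts: y: 1, u: 2, v [bound]: 0
use order (left to right): u, u, y
typing: well-typed — term : T3 → T1
summary: ordered ✗ | linear ✗ | affine ✗ | relevant ✗ | unrestricted ✓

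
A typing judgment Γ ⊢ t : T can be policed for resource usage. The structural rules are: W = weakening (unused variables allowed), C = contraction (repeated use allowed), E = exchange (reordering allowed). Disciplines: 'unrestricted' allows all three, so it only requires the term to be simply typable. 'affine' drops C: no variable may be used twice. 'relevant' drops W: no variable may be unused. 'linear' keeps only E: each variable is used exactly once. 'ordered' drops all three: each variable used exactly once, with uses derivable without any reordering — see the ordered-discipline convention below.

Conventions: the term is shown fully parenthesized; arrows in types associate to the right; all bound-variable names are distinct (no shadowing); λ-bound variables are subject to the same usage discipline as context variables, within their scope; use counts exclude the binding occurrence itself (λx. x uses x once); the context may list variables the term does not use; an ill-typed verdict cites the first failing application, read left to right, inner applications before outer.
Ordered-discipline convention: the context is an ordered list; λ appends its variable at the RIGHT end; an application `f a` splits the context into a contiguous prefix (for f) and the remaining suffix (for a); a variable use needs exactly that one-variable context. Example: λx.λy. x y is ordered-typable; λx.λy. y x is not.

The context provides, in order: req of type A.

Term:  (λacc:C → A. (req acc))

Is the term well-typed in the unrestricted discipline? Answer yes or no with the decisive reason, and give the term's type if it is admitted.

no — fails simple typing
variable uses: req ×1, acc (bound) ×1
order of uses: req, acc
typing: ill-typed: non-arrow in function slot: A
all disciplines: ordered ✗ | linear ✗ | affine ✗ | relevant ✗ | unrestricted ✗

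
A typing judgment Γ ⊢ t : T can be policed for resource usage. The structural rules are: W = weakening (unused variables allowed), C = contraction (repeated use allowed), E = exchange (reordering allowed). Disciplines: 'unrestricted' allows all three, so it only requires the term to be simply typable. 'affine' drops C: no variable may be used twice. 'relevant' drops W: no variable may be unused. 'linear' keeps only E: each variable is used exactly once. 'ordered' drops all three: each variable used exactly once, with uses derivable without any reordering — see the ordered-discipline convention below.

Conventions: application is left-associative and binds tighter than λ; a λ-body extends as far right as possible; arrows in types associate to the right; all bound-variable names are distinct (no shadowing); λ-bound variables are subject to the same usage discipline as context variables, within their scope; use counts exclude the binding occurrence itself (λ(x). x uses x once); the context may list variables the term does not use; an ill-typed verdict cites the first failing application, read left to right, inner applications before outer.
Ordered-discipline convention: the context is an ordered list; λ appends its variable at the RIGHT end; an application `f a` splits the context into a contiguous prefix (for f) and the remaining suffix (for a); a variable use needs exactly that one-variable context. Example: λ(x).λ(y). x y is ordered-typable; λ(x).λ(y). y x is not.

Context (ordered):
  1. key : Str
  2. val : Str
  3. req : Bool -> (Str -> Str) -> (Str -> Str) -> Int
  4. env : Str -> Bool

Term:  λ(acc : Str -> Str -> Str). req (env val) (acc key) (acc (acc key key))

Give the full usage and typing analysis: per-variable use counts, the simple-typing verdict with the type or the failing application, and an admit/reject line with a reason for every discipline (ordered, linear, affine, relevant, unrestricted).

usage: key=3, val=1, req=1, env=1, acc (bound)=3
left-to-right use order: req, env, val, acc, key, acc, acc, key, key
typing: well-typed at (Str -> Str -> Str) -> Int
ordered ✗ (repeated use of key ×3, acc ×3)
linear ✗ (repeated use of key ×3, acc ×3)
affine ✗ (repeated use of key ×3, acc ×3)
relevant ✓ (at least one use each (key, val, req, env, acc))
unrestricted ✓ (typability at (Str -> Str -> Str) -> Int is all that's needed)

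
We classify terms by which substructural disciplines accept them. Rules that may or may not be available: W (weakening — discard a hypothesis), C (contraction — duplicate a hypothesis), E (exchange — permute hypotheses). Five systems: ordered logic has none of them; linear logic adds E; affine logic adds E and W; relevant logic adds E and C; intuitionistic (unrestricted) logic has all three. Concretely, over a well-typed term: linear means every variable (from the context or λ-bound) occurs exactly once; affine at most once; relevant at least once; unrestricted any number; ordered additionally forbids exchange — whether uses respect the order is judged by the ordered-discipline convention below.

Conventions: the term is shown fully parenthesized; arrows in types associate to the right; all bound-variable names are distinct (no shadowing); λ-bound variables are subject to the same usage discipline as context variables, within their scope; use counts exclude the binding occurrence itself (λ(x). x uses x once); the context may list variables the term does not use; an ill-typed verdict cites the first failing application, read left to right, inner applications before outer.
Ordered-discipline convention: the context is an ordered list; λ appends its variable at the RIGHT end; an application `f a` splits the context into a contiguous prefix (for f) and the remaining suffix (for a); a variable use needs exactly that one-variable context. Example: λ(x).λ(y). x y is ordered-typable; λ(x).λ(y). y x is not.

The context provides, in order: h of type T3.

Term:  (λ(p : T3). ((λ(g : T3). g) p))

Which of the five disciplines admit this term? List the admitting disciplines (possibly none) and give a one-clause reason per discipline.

accepted by: affine, unrestricted
variable uses: h=0; p (λ-bound)=1; g (λ-bound)=1
order of uses: g, p
typing: the term checks, with type T3 → T3
ordered: ✗ — unused: h — weakening required
linear: ✗ — unused: h — weakening required
affine: ✓ — none of h, p, g used more than once
relevant: ✗ — unused: h — weakening required
unrestricted: ✓ — well-typed at T3 → T3; no restrictions here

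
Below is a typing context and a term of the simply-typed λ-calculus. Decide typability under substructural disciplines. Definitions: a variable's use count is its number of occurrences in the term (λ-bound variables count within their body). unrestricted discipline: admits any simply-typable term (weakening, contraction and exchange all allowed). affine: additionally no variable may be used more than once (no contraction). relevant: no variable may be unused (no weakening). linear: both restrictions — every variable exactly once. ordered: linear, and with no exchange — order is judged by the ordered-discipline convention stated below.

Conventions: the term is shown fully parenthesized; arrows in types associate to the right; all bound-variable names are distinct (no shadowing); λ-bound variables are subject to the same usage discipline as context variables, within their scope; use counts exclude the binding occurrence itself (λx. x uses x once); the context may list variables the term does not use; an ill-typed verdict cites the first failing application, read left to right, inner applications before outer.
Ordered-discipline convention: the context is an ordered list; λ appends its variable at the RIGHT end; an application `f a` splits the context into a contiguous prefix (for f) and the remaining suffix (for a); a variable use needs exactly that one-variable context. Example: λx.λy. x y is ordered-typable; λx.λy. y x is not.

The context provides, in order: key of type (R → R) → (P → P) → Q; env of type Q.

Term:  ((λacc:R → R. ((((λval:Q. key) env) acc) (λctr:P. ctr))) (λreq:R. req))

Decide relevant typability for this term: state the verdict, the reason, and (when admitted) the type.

no — unused: val — weakening required
counts: key: 1×; env: 1×; acc (λ-bound): 1×; val (λ-bound): 0×; ctr (λ-bound): 1×; req (λ-bound): 1×
left-to-right use order: key, env, acc, ctr, req
typing: the term checks, with type Q
per-discipline verdicts: ordered ✗ | linear ✗ | affine ✓ | relevant ✗ | unrestricted ✓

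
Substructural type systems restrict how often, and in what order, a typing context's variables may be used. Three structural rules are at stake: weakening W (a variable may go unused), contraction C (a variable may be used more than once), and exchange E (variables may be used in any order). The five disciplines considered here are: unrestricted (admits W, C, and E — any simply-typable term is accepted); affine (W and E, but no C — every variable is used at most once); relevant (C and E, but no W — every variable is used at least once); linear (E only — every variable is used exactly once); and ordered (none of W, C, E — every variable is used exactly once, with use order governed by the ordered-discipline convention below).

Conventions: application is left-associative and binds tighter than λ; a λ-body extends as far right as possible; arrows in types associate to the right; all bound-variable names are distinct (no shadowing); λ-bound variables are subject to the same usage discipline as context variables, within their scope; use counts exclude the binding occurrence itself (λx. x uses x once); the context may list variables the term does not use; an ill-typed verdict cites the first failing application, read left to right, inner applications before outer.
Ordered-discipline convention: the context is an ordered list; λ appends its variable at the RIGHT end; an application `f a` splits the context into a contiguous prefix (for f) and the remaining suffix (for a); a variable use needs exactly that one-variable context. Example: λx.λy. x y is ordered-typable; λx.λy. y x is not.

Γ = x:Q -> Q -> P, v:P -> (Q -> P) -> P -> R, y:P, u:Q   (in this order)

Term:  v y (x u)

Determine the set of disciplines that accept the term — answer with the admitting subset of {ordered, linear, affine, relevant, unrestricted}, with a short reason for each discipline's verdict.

accepted by: linear, affine, relevant, unrestricted
counts: x ×1, v ×1, y ×1, u ×1
order of uses: v, y, x, u
typing: well-typed — term : P -> R
ordered: ✗, use order v, y, x, u needs exchange
linear: ✓, x, v, y, u: one use apiece
affine: ✓, x, v, y, u: no repeats, contraction unneeded
relevant: ✓, none of x, v, y, u goes unused
unrestricted: ✓, type-checks (P -> R) and nothing is barred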